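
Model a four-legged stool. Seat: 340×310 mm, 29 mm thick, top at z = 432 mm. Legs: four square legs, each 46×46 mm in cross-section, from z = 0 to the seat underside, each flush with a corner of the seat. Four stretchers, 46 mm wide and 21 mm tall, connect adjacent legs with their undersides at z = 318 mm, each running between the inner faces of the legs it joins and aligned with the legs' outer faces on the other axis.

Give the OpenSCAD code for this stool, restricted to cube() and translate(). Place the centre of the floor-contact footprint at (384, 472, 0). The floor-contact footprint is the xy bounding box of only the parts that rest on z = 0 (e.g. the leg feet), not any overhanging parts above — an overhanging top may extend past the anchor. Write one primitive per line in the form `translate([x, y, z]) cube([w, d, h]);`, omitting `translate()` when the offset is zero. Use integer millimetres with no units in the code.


translate([214, 317, 403]) cube([340, 310, 29]);
translate([214, 317, 0]) cube([46, 46, 403]);
translate([508, 317, 0]) cube([46, 46, 403]);
translate([214, 581, 0]) cube([46, 46, 403]);
translate([508, 581, 0]) cube([46, 46, 403]);
translate([260, 317, 318]) cube([248, 46, 21]);
translate([260, 581, 318]) cube([248, 46, 21]);
translate([214, 363, 318]) cube([46, 218, 21]);
translate([508, 363, 318]) cube([46, 218, 21]);


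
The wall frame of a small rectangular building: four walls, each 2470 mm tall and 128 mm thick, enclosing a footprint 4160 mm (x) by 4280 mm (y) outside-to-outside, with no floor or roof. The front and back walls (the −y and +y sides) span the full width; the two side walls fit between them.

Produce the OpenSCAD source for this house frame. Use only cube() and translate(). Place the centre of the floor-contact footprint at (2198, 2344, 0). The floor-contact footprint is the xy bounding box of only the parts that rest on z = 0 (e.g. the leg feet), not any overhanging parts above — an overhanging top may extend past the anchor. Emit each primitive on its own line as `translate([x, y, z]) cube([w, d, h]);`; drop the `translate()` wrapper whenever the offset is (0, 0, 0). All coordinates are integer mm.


translate([118, 204, 0]) cube([4160, 128, 2470]);
translate([118, 4356, 0]) cube([4160, 128, 2470]);
translate([118, 332, 0]) cube([128, 4024, 2470]);
translate([4150, 332, 0]) cube([128, 4024, 2470]);


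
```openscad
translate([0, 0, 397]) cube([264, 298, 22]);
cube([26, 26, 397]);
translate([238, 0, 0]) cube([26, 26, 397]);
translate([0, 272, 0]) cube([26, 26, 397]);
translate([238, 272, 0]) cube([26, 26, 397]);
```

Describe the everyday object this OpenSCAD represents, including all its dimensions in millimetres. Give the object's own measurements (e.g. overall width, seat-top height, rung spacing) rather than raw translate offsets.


A simple wooden stool: a rectangular seat 264 mm (x) by 298 mm (y), 22 mm thick, top face at z = 419 mm, on four square legs, each 26×26 mm in cross-section. The legs rest on z = 0, each flush with a corner of the seat.


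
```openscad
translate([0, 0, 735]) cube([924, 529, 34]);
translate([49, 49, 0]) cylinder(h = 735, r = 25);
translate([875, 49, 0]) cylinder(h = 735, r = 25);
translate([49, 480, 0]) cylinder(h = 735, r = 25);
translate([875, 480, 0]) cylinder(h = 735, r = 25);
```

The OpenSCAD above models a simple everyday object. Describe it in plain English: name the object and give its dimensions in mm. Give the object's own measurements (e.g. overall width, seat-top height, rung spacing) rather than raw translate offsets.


A table: top 924 mm (x) × 529 mm (y), 34 mm thick, upper face at z = 769 mm, on four round legs of 50 mm diameter, each leg's bounding box inset 24 mm from the nearest pair of top edges from z = 0 to the bottom of the top.


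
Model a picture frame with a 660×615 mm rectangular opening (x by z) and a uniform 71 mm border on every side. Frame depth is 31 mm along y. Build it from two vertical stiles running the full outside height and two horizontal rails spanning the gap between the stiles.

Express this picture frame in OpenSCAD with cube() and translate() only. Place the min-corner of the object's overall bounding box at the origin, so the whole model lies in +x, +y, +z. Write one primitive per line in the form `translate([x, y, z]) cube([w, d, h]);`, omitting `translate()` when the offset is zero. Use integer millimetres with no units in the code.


cube([71, 31, 757]);
translate([731, 0, 0]) cube([71, 31, 757]);
translate([71, 0, 0]) cube([660, 31, 71]);
translate([71, 0, 686]) cube([660, 31, 71]);


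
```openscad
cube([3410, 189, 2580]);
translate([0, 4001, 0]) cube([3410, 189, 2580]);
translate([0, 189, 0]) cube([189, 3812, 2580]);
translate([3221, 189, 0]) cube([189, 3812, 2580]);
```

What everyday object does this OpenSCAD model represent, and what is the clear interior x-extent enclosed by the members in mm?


A house (or room) frame. The interior width is 3032 mm.

Four 2580 mm walls enclosing a rectangle with no floor or roof — a room or house frame. Outside width is 3410 mm and wall thickness is 189 mm, so the interior width is 3410 − 2 × 189 = 3032 mm.


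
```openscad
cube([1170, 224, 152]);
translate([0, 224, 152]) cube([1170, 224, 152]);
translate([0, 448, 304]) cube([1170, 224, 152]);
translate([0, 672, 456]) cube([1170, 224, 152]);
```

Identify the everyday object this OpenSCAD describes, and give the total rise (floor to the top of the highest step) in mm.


A staircase. The total rise is 608 mm.

4 identical blocks, each offset up and back from the previous — a staircase. Each step is 152 mm tall and there are 4 of them, so the total rise is 4 × 152 = 608 mm.


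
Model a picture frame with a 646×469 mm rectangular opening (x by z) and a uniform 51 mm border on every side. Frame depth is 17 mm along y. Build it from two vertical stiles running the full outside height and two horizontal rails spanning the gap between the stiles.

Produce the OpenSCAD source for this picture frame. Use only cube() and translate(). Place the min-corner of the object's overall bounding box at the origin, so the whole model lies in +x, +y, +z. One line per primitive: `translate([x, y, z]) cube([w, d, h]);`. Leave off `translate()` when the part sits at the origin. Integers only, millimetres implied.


cube([51, 17, 571]);
translate([697, 0, 0]) cube([51, 17, 571]);
translate([51, 0, 0]) cube([646, 17, 51]);
translate([51, 0, 520]) cube([646, 17, 51]);


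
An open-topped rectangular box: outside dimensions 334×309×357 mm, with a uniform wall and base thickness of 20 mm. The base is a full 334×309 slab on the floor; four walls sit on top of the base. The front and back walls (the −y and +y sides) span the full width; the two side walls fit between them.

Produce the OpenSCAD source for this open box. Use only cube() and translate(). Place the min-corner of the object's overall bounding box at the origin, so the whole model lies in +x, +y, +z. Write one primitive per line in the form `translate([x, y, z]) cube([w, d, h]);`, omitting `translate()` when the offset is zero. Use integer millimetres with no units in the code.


cube([334, 309, 20]);
translate([0, 0, 20]) cube([334, 20, 337]);
translate([0, 289, 20]) cube([334, 20, 337]);
translate([0, 20, 20]) cube([20, 269, 337]);
translate([314, 20, 20]) cube([20, 269, 337]);


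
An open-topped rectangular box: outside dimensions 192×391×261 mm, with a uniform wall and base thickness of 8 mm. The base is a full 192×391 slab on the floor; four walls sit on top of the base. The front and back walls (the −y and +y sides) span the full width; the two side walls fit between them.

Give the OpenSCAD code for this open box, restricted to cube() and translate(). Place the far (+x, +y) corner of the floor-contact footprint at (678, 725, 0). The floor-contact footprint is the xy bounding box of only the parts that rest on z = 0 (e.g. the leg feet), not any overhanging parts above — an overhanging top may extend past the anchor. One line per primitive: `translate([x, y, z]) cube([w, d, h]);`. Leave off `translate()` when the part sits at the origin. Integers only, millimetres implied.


translate([486, 334, 0]) cube([192, 391, 8]);
translate([486, 334, 8]) cube([192, 8, 253]);
translate([486, 717, 8]) cube([192, 8, 253]);
translate([486, 342, 8]) cube([8, 375, 253]);
translate([670, 342, 8]) cube([8, 375, 253]);


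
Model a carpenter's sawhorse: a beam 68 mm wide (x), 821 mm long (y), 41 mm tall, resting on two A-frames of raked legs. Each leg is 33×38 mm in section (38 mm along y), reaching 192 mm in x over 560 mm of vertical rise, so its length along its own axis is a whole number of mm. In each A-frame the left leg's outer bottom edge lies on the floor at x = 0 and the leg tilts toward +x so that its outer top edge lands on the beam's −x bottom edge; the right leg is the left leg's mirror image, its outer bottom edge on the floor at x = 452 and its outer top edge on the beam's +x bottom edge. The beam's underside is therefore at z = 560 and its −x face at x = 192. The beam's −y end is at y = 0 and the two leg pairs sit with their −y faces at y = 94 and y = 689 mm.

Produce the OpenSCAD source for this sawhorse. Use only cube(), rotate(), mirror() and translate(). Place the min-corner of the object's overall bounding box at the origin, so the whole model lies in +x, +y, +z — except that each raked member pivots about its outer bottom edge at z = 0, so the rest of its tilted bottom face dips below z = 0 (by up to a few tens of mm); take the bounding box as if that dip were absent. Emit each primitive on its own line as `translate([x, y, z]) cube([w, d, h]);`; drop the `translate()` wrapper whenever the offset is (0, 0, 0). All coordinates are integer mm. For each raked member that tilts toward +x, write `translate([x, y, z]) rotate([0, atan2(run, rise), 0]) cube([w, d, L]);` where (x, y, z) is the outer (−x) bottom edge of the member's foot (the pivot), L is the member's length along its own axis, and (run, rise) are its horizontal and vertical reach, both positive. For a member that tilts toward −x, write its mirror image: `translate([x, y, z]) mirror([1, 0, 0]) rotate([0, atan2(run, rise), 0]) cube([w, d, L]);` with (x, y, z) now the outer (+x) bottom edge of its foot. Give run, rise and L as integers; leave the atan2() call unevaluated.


translate([192, 0, 560]) cube([68, 821, 41]);
translate([0, 94, 0]) rotate([0, atan2(192, 560), 0]) cube([33, 38, 592]);
translate([452, 94, 0]) mirror([1, 0, 0]) rotate([0, atan2(192, 560), 0]) cube([33, 38, 592]);
translate([0, 689, 0]) rotate([0, atan2(192, 560), 0]) cube([33, 38, 592]);
translate([452, 689, 0]) mirror([1, 0, 0]) rotate([0, atan2(192, 560), 0]) cube([33, 38, 592]);


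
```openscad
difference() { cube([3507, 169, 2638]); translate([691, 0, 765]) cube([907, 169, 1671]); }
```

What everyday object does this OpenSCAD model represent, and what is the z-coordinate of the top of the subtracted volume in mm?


A wall with a window opening. The window head height is 2436 mm.

A wall with a rectangular opening subtracted — a window. Sill at z = 765, opening 1671 mm tall, so the head is at 765 + 1671 = 2436 mm.


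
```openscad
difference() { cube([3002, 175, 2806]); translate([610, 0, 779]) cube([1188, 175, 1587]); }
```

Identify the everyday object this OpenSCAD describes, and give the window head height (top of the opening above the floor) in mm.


A wall with a window opening. The window head height is 2366 mm.

A wall with a rectangular opening subtracted — a window. Sill at z = 779, opening 1587 mm tall, so the head is at 779 + 1587 = 2366 mm.


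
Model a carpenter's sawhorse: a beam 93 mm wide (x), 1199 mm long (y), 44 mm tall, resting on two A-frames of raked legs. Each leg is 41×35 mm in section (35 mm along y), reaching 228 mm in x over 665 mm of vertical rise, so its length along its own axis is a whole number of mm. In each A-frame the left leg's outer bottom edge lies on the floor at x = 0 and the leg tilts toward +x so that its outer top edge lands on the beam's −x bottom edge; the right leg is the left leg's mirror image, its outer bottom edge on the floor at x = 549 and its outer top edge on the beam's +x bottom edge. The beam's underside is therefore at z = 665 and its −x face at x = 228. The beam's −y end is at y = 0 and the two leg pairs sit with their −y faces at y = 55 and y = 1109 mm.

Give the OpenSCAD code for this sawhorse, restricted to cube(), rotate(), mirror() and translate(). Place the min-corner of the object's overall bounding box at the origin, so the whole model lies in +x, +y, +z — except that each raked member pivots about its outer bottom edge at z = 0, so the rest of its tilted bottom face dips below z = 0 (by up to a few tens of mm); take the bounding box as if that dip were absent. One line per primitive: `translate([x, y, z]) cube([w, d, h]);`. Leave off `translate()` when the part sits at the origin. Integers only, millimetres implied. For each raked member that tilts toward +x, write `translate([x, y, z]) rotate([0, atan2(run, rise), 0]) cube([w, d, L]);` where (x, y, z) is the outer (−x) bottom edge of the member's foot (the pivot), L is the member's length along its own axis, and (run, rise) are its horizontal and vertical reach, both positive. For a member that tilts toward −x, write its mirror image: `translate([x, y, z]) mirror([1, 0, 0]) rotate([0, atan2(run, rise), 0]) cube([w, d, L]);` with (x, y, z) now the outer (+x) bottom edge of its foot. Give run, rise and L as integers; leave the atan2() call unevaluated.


translate([228, 0, 665]) cube([93, 1199, 44]);
translate([0, 55, 0]) rotate([0, atan2(228, 665), 0]) cube([41, 35, 703]);
translate([549, 55, 0]) mirror([1, 0, 0]) rotate([0, atan2(228, 665), 0]) cube([41, 35, 703]);
translate([0, 1109, 0]) rotate([0, atan2(228, 665), 0]) cube([41, 35, 703]);
translate([549, 1109, 0]) mirror([1, 0, 0]) rotate([0, atan2(228, 665), 0]) cube([41, 35, 703]);


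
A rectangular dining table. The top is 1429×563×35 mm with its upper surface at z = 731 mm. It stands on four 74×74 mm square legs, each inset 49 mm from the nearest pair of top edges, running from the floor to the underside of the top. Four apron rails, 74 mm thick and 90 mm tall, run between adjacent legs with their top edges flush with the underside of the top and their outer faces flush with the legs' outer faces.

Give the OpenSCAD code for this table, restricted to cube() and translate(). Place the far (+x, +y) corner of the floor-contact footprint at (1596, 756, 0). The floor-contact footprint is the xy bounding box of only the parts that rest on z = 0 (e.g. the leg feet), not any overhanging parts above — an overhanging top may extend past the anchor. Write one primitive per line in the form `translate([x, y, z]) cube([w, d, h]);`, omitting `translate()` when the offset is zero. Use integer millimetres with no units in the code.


translate([216, 242, 696]) cube([1429, 563, 35]);
translate([265, 291, 0]) cube([74, 74, 696]);
translate([1522, 291, 0]) cube([74, 74, 696]);
translate([265, 682, 0]) cube([74, 74, 696]);
translate([1522, 682, 0]) cube([74, 74, 696]);
translate([339, 291, 606]) cube([1183, 74, 90]);
translate([339, 682, 606]) cube([1183, 74, 90]);
translate([265, 365, 606]) cube([74, 317, 90]);
translate([1522, 365, 606]) cube([74, 317, 90]);


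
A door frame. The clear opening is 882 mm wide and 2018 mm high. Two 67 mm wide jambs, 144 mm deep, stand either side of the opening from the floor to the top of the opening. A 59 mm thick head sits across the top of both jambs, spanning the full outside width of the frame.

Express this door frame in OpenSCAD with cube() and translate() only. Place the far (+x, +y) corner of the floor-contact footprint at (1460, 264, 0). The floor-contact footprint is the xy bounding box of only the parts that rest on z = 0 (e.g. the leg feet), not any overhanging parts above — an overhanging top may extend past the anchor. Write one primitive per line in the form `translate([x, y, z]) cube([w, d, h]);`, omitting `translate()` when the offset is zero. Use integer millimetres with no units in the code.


translate([444, 120, 0]) cube([67, 144, 2018]);
translate([1393, 120, 0]) cube([67, 144, 2018]);
translate([444, 120, 2018]) cube([1016, 144, 59]);


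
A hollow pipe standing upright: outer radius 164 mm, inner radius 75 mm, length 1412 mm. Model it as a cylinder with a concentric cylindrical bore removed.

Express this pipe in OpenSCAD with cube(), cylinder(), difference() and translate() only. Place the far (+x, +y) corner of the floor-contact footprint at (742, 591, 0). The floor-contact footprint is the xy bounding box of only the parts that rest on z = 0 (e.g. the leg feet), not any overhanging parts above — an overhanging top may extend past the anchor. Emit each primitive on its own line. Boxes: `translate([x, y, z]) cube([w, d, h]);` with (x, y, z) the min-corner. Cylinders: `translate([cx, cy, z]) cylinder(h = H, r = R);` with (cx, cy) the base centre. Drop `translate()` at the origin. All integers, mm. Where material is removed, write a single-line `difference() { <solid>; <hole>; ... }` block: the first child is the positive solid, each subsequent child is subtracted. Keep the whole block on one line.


difference() { translate([578, 427, 0]) cylinder(h = 1412, r = 164); translate([578, 427, 0]) cylinder(h = 1412, r = 75); }


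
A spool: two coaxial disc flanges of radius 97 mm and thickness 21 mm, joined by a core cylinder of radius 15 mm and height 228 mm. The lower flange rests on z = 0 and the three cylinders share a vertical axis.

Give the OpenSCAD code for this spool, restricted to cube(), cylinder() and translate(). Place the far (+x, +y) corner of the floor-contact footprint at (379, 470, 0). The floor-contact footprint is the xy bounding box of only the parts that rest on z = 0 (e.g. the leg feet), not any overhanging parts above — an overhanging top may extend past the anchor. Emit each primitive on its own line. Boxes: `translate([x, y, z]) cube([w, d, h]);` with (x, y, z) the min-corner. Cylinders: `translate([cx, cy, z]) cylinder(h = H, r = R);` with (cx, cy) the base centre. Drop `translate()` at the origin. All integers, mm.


translate([282, 373, 0]) cylinder(h = 21, r = 97);
translate([282, 373, 21]) cylinder(h = 228, r = 15);
translate([282, 373, 249]) cylinder(h = 21, r = 97);


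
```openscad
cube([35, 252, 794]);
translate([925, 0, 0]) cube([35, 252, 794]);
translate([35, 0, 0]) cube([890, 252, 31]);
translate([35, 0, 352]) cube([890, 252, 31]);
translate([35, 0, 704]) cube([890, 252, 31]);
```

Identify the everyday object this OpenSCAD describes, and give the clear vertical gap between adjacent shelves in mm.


A bookshelf. The clear shelf gap is 321 mm.

Two tall side panels with 3 horizontal boards between them — a bookshelf. The first two shelf undersides are at z = 0 and z = 352; with shelf thickness 31, the clear gap is 352 − 0 − 31 = 321 mm.


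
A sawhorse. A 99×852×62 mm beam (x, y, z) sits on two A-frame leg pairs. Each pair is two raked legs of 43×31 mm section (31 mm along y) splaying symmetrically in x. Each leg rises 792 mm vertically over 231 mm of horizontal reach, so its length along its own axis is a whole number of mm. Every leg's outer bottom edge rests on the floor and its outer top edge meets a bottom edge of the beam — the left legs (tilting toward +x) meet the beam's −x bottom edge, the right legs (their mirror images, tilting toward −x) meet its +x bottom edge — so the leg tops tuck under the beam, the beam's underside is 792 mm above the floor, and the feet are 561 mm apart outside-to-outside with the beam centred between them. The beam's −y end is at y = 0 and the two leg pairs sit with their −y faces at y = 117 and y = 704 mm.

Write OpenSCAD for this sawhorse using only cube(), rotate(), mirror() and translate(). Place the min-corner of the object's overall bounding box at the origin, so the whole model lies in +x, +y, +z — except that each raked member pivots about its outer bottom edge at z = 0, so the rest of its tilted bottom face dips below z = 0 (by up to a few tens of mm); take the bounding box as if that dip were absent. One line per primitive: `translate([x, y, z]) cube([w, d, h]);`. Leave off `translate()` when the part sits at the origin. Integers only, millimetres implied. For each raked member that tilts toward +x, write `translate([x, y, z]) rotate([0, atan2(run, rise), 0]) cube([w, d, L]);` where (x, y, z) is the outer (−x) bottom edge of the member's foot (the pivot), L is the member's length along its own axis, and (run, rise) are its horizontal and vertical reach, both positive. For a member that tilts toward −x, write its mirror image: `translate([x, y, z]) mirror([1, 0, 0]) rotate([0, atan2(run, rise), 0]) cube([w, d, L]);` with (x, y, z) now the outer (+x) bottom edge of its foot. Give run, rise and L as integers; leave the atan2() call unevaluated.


// leg length = √(231² + 792²) = 825
// right-leg outer foot x = 2·231 + 99 = 561
// beam min-corner = (231, 0, 792)
translate([231, 0, 792]) cube([99, 852, 62]);
translate([0, 117, 0]) rotate([0, atan2(231, 792), 0]) cube([43, 31, 825]);
translate([561, 117, 0]) mirror([1, 0, 0]) rotate([0, atan2(231, 792), 0]) cube([43, 31, 825]);
translate([0, 704, 0]) rotate([0, atan2(231, 792), 0]) cube([43, 31, 825]);
translate([561, 704, 0]) mirror([1, 0, 0]) rotate([0, atan2(231, 792), 0]) cube([43, 31, 825]);


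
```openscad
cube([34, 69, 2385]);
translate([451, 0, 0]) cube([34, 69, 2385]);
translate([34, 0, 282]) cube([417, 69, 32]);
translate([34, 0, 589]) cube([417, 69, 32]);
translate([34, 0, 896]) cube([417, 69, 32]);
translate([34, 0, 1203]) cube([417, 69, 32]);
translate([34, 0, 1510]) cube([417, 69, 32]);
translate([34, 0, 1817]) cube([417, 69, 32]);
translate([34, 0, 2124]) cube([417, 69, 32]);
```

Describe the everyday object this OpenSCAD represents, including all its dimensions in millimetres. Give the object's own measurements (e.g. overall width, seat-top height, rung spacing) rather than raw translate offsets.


A straight ladder. Two 34×69 mm vertical rails, 2385 mm tall, stand 485 mm apart (outside-to-outside) with their front faces coplanar on the −y side. 7 rungs, each 69 mm deep and 32 mm tall, span between the inner faces of the rails, front faces flush with the rails. The lowest rung's underside is at z = 282 mm and rungs are spaced 307 mm apart (underside to underside).


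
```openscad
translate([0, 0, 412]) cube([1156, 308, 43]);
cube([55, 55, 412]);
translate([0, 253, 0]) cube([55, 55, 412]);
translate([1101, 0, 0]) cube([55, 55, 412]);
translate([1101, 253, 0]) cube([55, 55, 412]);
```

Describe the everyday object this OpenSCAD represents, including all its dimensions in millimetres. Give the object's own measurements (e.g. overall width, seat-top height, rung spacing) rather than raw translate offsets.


A long wooden bench with a 1156 mm (x) × 308 mm (y) seat, 43 mm thick, its top surface 455 mm above the floor. Four 55 mm square legs at the seat corners, flush with the edges, run from z = 0 to the seat underside.


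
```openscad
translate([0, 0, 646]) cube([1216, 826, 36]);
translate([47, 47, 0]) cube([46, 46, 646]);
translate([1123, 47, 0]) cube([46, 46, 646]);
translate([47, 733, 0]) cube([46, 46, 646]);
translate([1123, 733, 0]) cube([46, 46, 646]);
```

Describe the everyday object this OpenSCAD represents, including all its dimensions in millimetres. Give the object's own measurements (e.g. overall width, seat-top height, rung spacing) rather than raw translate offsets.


A table: top 1216 mm (x) × 826 mm (y), 36 mm thick, upper face at z = 682 mm, on four 46×46 mm square legs, each inset 47 mm from the nearest pair of top edges from z = 0 to the bottom of the top.


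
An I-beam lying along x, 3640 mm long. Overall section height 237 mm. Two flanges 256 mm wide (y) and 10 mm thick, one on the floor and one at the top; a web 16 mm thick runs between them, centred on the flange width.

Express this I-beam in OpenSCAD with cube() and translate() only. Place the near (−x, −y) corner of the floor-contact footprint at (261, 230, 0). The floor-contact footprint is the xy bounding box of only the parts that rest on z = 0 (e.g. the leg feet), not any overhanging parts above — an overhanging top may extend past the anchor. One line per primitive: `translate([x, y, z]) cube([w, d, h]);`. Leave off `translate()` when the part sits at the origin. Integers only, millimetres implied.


translate([261, 230, 0]) cube([3640, 256, 10]);
translate([261, 350, 10]) cube([3640, 16, 217]);
translate([261, 230, 227]) cube([3640, 256, 10]);


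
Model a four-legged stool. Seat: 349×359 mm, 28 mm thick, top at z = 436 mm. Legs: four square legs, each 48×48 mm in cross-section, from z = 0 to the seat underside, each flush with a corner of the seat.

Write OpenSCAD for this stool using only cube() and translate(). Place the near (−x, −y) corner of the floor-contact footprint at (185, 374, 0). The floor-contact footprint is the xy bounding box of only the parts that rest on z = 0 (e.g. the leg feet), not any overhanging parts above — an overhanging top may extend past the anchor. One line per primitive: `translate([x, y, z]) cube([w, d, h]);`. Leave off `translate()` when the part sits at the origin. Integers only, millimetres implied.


translate([185, 374, 408]) cube([349, 359, 28]);
translate([185, 374, 0]) cube([48, 48, 408]);
translate([486, 374, 0]) cube([48, 48, 408]);
translate([185, 685, 0]) cube([48, 48, 408]);
translate([486, 685, 0]) cube([48, 48, 408]);


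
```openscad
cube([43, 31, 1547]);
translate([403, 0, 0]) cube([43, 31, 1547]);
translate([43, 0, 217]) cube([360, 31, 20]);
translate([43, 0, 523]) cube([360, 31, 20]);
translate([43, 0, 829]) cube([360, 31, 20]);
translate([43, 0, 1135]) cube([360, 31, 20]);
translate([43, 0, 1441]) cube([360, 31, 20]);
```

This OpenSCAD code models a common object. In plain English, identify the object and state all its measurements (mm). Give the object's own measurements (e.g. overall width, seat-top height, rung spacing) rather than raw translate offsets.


A straight ladder. Two 43×31 mm vertical rails, 1547 mm tall, stand 446 mm apart (outside-to-outside) with their front faces coplanar on the −y side. 5 rungs, each 31 mm deep and 20 mm tall, span between the inner faces of the rails, front faces flush with the rails. The lowest rung's underside is at z = 217 mm and rungs are spaced 306 mm apart (underside to underside).


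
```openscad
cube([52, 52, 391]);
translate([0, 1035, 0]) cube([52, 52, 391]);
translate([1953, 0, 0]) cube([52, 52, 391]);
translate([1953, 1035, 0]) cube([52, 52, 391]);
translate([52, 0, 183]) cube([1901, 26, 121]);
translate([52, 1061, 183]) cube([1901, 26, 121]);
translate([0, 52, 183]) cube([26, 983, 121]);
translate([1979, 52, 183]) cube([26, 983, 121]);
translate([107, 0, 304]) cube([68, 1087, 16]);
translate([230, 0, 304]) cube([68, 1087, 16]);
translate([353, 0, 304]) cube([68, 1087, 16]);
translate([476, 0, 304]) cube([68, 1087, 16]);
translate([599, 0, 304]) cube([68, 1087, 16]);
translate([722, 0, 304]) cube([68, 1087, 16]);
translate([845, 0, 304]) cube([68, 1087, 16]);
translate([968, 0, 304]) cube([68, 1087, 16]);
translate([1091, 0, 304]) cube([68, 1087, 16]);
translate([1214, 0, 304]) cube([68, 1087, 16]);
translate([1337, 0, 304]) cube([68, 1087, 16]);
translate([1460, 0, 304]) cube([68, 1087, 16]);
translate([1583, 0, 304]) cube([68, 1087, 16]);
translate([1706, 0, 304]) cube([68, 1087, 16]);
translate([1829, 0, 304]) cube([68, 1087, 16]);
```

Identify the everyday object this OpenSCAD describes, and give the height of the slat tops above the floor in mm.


A bed frame. The slat-top height is 320 mm.

Four posts, four rails, and a row of slats — a bed frame. Slats sit on the rails at z = 183 + 121 = 304; with slat thickness 16, the top is 320 mm.


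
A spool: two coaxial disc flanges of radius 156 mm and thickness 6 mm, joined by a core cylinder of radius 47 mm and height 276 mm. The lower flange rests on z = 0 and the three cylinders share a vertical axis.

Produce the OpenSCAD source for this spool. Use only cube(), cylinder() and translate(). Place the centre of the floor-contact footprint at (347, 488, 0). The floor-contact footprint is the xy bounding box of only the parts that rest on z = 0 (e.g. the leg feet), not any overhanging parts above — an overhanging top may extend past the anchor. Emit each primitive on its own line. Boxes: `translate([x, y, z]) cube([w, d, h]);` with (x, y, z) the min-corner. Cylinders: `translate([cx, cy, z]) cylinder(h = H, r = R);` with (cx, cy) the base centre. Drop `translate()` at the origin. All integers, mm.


translate([347, 488, 0]) cylinder(h = 6, r = 156);
translate([347, 488, 6]) cylinder(h = 276, r = 47);
translate([347, 488, 282]) cylinder(h = 6, r = 156);


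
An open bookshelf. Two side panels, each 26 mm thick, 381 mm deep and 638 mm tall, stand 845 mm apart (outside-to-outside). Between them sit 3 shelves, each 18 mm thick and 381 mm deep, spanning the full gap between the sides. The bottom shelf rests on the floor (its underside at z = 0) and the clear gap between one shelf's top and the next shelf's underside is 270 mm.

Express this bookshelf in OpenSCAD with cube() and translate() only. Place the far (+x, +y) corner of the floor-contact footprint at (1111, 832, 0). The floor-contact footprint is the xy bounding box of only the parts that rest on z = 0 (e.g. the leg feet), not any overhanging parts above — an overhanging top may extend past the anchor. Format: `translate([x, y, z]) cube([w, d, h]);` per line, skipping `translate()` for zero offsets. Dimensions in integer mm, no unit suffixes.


translate([266, 451, 0]) cube([26, 381, 638]);
translate([1085, 451, 0]) cube([26, 381, 638]);
translate([292, 451, 0]) cube([793, 381, 18]);
translate([292, 451, 288]) cube([793, 381, 18]);
translate([292, 451, 576]) cube([793, 381, 18]);


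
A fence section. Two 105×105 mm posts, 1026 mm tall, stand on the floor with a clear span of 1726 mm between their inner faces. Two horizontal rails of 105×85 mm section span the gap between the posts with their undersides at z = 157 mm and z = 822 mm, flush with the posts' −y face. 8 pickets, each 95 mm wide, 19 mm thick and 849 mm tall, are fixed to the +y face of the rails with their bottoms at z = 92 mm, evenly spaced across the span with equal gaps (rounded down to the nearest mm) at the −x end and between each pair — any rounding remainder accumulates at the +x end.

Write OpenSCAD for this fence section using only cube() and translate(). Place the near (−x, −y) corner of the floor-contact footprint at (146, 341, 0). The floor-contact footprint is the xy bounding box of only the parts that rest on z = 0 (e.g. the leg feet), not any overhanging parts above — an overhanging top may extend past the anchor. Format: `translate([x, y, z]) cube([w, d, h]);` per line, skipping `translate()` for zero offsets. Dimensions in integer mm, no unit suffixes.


translate([146, 341, 0]) cube([105, 105, 1026]);
translate([1977, 341, 0]) cube([105, 105, 1026]);
translate([251, 341, 157]) cube([1726, 105, 85]);
translate([251, 341, 822]) cube([1726, 105, 85]);
translate([358, 446, 92]) cube([95, 19, 849]);
translate([560, 446, 92]) cube([95, 19, 849]);
translate([762, 446, 92]) cube([95, 19, 849]);
translate([964, 446, 92]) cube([95, 19, 849]);
translate([1166, 446, 92]) cube([95, 19, 849]);
translate([1368, 446, 92]) cube([95, 19, 849]);
translate([1570, 446, 92]) cube([95, 19, 849]);
translate([1772, 446, 92]) cube([95, 19, 849]);


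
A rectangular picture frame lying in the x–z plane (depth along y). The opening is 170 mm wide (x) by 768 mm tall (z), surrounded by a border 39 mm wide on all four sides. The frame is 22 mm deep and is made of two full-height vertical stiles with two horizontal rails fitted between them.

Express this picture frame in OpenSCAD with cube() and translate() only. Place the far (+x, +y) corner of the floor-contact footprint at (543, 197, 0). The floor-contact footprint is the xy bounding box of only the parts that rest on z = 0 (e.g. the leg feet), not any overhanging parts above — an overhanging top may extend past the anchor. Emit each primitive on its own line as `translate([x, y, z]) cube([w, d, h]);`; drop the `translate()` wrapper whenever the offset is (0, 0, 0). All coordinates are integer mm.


translate([295, 175, 0]) cube([39, 22, 846]);
translate([504, 175, 0]) cube([39, 22, 846]);
translate([334, 175, 0]) cube([170, 22, 39]);
translate([334, 175, 807]) cube([170, 22, 39]);


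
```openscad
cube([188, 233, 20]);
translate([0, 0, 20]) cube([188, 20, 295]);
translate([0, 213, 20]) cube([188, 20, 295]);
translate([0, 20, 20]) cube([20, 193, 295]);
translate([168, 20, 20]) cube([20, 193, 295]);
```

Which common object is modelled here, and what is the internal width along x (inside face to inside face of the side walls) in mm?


An open box. The internal width is 148 mm.

A 188×233 base slab with four walls standing on it — an open box. The base is 188 mm wide and the walls are 20 mm thick, so the internal width is 188 − 2 × 20 = 148 mm.


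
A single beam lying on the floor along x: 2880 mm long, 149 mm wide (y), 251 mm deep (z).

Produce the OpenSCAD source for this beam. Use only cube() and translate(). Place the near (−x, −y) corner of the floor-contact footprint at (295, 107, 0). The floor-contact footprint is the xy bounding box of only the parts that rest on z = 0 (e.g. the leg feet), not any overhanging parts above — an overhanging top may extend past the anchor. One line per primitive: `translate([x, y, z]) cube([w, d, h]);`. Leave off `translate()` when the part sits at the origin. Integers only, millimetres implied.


translate([295, 107, 0]) cube([2880, 149, 251]);


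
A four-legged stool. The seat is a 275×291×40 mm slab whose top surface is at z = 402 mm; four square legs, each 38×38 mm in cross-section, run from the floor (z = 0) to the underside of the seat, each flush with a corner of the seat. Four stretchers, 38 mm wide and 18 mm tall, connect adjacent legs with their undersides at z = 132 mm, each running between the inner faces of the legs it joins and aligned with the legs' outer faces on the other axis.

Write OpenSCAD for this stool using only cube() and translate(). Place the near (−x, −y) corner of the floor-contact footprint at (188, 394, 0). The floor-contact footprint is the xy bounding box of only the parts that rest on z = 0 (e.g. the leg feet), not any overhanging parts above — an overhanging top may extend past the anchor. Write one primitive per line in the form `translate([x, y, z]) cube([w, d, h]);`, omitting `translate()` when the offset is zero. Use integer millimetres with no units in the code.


translate([188, 394, 362]) cube([275, 291, 40]);
translate([188, 394, 0]) cube([38, 38, 362]);
translate([425, 394, 0]) cube([38, 38, 362]);
translate([188, 647, 0]) cube([38, 38, 362]);
translate([425, 647, 0]) cube([38, 38, 362]);
translate([226, 394, 132]) cube([199, 38, 18]);
translate([226, 647, 132]) cube([199, 38, 18]);
translate([188, 432, 132]) cube([38, 215, 18]);
translate([425, 432, 132]) cube([38, 215, 18]);


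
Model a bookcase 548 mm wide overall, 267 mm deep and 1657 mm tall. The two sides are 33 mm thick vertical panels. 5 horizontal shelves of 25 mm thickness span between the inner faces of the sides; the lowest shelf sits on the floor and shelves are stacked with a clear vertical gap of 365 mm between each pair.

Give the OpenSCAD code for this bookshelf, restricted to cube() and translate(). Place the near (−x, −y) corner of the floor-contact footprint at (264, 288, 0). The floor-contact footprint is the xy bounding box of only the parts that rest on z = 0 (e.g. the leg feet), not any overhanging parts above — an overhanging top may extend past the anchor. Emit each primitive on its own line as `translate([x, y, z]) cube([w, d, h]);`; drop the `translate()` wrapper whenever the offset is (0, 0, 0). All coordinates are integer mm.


translate([264, 288, 0]) cube([33, 267, 1657]);
translate([779, 288, 0]) cube([33, 267, 1657]);
translate([297, 288, 0]) cube([482, 267, 25]);
translate([297, 288, 390]) cube([482, 267, 25]);
translate([297, 288, 780]) cube([482, 267, 25]);
translate([297, 288, 1170]) cube([482, 267, 25]);
translate([297, 288, 1560]) cube([482, 267, 25]);


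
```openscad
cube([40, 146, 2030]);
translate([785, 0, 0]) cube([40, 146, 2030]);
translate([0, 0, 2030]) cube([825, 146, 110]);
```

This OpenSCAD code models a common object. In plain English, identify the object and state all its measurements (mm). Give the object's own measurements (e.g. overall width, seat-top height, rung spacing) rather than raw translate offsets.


A door frame. The clear opening is 745 mm wide and 2030 mm high. Two 40 mm wide jambs, 146 mm deep, stand either side of the opening from the floor to the top of the opening. A 110 mm thick head sits across the top of both jambs, spanning the full outside width of the frame.


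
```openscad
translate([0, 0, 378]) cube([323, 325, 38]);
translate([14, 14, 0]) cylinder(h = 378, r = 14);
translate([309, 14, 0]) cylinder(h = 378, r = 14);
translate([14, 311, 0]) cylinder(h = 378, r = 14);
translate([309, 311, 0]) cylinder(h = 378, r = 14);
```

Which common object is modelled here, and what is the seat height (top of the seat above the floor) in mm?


A stool. The seat height is 416 mm.

A 323×325×38 slab at z = 378 on four corner cylinders — a stool. The seat top is 378 + 38 = 416 mm.


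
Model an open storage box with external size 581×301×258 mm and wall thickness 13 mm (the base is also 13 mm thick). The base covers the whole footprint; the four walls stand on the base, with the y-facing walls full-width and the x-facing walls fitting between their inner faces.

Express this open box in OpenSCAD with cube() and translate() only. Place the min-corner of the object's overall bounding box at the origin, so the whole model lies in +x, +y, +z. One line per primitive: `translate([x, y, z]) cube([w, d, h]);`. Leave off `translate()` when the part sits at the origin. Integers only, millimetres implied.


cube([581, 301, 13]);
translate([0, 0, 13]) cube([581, 13, 245]);
translate([0, 288, 13]) cube([581, 13, 245]);
translate([0, 13, 13]) cube([13, 275, 245]);
translate([568, 13, 13]) cube([13, 275, 245]);


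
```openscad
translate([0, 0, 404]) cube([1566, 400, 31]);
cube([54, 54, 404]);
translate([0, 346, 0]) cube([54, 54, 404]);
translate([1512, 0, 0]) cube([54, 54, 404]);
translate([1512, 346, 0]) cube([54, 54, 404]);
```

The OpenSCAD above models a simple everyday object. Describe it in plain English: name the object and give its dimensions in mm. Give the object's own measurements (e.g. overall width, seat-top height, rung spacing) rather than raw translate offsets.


A long wooden bench with a 1566 mm (x) × 400 mm (y) seat, 31 mm thick, its top surface 435 mm above the floor. Four 54 mm square legs at the seat corners, flush with the edges, run from z = 0 to the seat underside.


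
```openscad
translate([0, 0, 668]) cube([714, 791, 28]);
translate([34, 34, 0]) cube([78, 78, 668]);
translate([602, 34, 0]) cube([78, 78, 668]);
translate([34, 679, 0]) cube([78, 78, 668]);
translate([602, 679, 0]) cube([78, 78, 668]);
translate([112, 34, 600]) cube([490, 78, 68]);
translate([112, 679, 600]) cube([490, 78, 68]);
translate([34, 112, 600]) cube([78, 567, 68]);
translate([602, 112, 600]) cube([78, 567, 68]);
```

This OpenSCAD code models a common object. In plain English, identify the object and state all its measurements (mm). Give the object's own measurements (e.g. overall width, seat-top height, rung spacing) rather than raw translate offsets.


A rectangular dining table. The top is 714×791×28 mm with its upper surface at z = 696 mm. It stands on four 78×78 mm square legs, each inset 34 mm from the nearest pair of top edges, running from the floor to the underside of the top. Four apron rails, 78 mm thick and 68 mm tall, run between adjacent legs with their top edges flush with the underside of the top and their outer faces flush with the legs' outer faces.
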